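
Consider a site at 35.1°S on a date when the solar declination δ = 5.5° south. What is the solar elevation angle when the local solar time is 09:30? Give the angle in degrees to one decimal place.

Hour angle H = 15° × (9.5 − 12) = -37.50°.
cos θ_z = sin(-35.1°) sin(-5.5°) + cos(-35.1°) cos(-5.5°) cos(-37.50°) = 0.0551 + 0.6461 = 0.7012.
θ_z = arccos(0.7012) = 45.48°, so the elevation is 90° − 45.48° = 44.52°.

44.5°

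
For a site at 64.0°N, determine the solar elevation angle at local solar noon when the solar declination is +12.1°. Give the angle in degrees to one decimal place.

38.1°

At local solar noon the hour angle is zero, so the elevation is 90° − |φ − δ| = 90° − |64.0° − (12.1°)| = 90° − 51.9° = 38.1°.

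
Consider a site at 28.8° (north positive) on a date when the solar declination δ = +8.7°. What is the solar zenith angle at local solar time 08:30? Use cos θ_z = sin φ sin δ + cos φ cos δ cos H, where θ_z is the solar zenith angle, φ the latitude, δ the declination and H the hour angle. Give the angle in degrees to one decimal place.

53.1°

Hour angle H = 15° × (8.5 − 12) = -52.50°.
With φ = 28.8°, δ = 8.7°, H = -52.50°: sin φ sin δ = 0.0729, cos φ cos δ cos H = 0.5273, so cos θ_z = 0.6002.
θ_z = arccos(0.6002) = 53.12°.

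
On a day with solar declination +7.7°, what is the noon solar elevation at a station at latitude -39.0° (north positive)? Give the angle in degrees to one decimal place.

43.3°

At local solar noon the hour angle is zero, so the elevation is 90° − |φ − δ| = 90° − |-39.0° − (7.7°)| = 90° − 46.7° = 43.3°.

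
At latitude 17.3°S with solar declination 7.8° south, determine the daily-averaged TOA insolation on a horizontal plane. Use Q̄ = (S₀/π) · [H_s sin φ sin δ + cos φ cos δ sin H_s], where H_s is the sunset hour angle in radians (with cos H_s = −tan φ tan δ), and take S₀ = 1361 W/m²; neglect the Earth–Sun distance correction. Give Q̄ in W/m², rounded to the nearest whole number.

The sunset hour angle satisfies cos H_s = −tan φ tan δ = -0.0427, giving H_s = 92.45°. In radians, H_s = 1.6136.
H_s sin φ sin δ = 1.6136 × -0.2974 × -0.1357 = 0.0651.
cos φ cos δ sin H_s = 0.9548 × 0.9907 × 0.9991 = 0.9451.
Q̄ = (1361/π) × (0.0651 + 0.9451) = 433.22 × 1.0102 = 437.64 W/m².

438 W/m²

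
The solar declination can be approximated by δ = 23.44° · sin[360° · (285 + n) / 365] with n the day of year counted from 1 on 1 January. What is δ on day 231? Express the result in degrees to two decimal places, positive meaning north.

+12.10°

360 × (285 + 231) / 365 = 508.932°; sin(508.932°) = 0.5161.
δ = 23.44 × 0.5161 = 12.097° ≈ +12.10°.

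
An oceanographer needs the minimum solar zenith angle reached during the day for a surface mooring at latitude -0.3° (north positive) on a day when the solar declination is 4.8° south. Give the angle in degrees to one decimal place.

4.5°

At local solar noon the hour angle is zero, so the zenith angle is |φ − δ| = |-0.3° − (-4.8°)| = 4.5°.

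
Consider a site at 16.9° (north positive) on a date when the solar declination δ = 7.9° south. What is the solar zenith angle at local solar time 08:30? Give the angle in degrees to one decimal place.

57.5°

Hour angle H = 15° × (8.5 − 12) = -52.50°.
cos θ_z = sin(16.9°) sin(-7.9°) + cos(16.9°) cos(-7.9°) cos(-52.50°) = -0.0400 + 0.5769 = 0.5369.
θ_z = arccos(0.5369) = 57.53°.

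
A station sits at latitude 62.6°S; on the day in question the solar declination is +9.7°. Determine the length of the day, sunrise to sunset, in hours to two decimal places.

−tan φ tan δ = −(-1.9292)(0.1709) = 0.3297; H_s = arccos(0.3297) = 70.75°.
Day length = 2 H_s / 15° h⁻¹ = 141.50° / 15 = 9.433 h.

9.43 hours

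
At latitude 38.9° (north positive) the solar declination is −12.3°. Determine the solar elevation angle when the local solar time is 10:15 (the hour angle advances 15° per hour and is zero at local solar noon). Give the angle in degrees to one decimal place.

33.2°

Hour angle H = 15° × (10.25 − 12) = -26.25°.
With φ = 38.9°, δ = -12.3°, H = -26.25°: sin φ sin δ = -0.1338, cos φ cos δ cos H = 0.6820, so cos θ_z = 0.5482.
θ_z = arccos(0.5482) = 56.76°, so the elevation is 90° − 56.76° = 33.24°.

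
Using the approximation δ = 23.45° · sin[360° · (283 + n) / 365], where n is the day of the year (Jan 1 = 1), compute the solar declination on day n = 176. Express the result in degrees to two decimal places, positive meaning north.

360 × (283 + 176) / 365 = 452.712°; sin(452.712°) = 0.9989.
δ = 23.45 × 0.9989 = 23.424° ≈ +23.42°.

+23.42°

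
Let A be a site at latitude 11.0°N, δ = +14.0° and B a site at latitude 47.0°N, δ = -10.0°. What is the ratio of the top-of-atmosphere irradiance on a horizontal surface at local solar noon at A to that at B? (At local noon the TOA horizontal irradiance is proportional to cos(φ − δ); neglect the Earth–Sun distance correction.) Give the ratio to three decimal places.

1.834

A: cos θ_z = cos(11.0° − (14.0°)) = 0.9986.
B: cos θ_z = cos(47.0° − (-10.0°)) = 0.5446.
Ratio A/B = 0.9986 / 0.5446 = 1.8336.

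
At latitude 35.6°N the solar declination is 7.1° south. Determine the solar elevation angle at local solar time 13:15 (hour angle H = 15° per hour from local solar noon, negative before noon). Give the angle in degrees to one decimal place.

Hour angle H = 15° × (13.25 − 12) = 18.75°.
cos θ_z = sin(35.6°) sin(-7.1°) + cos(35.6°) cos(-7.1°) cos(18.75°) = -0.0720 + 0.7640 = 0.6920.
θ_z = arccos(0.6920) = 46.21°, so the elevation is 90° − 46.21° = 43.79°.

43.8°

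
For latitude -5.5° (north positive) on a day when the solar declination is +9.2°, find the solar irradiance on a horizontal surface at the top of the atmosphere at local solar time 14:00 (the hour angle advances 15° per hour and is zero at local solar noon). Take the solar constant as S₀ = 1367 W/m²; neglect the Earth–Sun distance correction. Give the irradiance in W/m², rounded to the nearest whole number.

Hour angle H = 15° × (14 − 12) = 30.00°.
cos θ_z = sin(-5.5°) sin(9.2°) + cos(-5.5°) cos(9.2°) cos(30.00°) = -0.0153 + 0.8509 = 0.8356.
Top-of-atmosphere irradiance = S₀ cos θ_z = 1367 × 0.8356 = 1142.27 W/m².

1142 W/m²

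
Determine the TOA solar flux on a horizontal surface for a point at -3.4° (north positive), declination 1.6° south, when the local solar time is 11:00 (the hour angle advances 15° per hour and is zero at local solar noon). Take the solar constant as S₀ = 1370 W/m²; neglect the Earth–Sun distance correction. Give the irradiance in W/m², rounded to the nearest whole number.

1323 W/m²

Hour angle H = 15° × (11 − 12) = -15.00°.
With φ = -3.4°, δ = -1.6°, H = -15.00°: sin φ sin δ = 0.0017, cos φ cos δ cos H = 0.9638, so cos θ_z = 0.9655.
Top-of-atmosphere irradiance = S₀ cos θ_z = 1370 × 0.9655 = 1322.74 W/m².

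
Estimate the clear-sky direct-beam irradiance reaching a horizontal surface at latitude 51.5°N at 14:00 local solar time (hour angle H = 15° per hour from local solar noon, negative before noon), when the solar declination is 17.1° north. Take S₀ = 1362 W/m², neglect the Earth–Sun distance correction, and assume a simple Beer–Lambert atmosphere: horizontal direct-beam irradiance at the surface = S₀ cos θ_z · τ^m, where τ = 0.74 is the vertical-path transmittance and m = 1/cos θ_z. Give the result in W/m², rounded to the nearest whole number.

Hour angle H = 15° × (14 − 12) = 30.00°.
cos θ_z = sin φ sin δ + cos φ cos δ cos H = (0.7826)(0.2940) + (0.6225)(0.9558)(0.8660) = 0.7453.
Air mass m = 1/cos θ_z = 1/0.7453 = 1.342; τ^m = 0.74^1.342 = 0.6676.
Surface direct beam = 1362 × 0.7453 × 0.6676 = 677.68 W/m².

678 W/m²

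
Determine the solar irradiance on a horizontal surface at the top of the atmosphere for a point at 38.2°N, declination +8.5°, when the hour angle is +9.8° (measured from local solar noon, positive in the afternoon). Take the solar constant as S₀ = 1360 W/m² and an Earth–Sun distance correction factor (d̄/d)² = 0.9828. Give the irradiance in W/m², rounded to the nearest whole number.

1146 W/m²

cos θ_z = sin φ sin δ + cos φ cos δ cos H = (0.6184)(0.1478) + (0.7859)(0.9890)(0.9854) = 0.8573.
Top-of-atmosphere irradiance = S₀ (d̄/d)² cos θ_z = 1360 × 0.9828 × 0.8573 = 1145.87 W/m².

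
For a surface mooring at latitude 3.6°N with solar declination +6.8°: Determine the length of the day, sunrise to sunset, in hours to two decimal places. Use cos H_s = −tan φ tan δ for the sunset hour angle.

12.06 hours

cos H_s = −tan(3.6°) · tan(6.8°) = -0.0075, so H_s = arccos(-0.0075) = 90.43°.
Day length = 2 H_s / 15° h⁻¹ = 180.86° / 15 = 12.057 h.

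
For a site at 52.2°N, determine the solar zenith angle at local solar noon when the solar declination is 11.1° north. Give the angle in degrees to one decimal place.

41.1°

At local solar noon the hour angle is zero, so the zenith angle is |φ − δ| = |52.2° − (11.1°)| = 41.1°.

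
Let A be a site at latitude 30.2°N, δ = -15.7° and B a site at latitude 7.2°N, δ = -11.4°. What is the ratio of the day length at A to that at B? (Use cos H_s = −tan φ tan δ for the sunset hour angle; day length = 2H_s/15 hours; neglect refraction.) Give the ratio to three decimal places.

0.910

A: H_s = arccos(−tan 30.2° · tan -15.7°) = 80.58°, so 2H_s/15 = 10.7440 h.
B: H_s = arccos(−tan 7.2° · tan -11.4°) = 88.54°, so 2H_s/15 = 11.8053 h.
Ratio A/B = 10.7440 / 11.8053 = 0.9101.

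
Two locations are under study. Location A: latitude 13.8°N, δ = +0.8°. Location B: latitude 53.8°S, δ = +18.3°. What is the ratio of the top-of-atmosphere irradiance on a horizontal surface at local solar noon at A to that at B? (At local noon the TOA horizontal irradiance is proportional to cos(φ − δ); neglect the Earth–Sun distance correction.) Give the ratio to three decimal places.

A: cos θ_z = cos(13.8° − (0.8°)) = 0.9744.
B: cos θ_z = cos(-53.8° − (18.3°)) = 0.3074.
Ratio A/B = 0.9744 / 0.3074 = 3.1698.

3.170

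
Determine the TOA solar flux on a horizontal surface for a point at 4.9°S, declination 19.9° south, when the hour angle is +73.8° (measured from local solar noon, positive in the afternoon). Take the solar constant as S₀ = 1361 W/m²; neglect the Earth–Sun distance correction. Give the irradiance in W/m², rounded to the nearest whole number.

cos θ_z = sin φ sin δ + cos φ cos δ cos H = (-0.0854)(-0.3404) + (0.9963)(0.9403)(0.2790) = 0.2904.
Top-of-atmosphere irradiance = S₀ cos θ_z = 1361 × 0.2904 = 395.23 W/m².

395 W/m²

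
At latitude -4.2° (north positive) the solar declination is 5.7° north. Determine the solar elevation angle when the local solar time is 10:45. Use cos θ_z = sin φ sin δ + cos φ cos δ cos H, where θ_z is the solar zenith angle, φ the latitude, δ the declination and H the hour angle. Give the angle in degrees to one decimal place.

Hour angle H = 15° × (10.75 − 12) = -18.75°.
cos θ_z = sin(-4.2°) sin(5.7°) + cos(-4.2°) cos(5.7°) cos(-18.75°) = -0.0073 + 0.9397 = 0.9324.
θ_z = arccos(0.9324) = 21.19°, so the elevation is 90° − 21.19° = 68.81°.

68.8°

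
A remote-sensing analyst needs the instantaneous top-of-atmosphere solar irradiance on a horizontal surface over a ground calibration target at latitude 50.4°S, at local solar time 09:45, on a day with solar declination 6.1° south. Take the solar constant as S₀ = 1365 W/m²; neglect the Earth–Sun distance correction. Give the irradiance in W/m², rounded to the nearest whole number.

831 W/m²

Hour angle H = 15° × (9.75 − 12) = -33.75°.
cos θ_z = sin(-50.4°) sin(-6.1°) + cos(-50.4°) cos(-6.1°) cos(-33.75°) = 0.0819 + 0.5270 = 0.6089.
Top-of-atmosphere irradiance = S₀ cos θ_z = 1365 × 0.6089 = 831.15 W/m².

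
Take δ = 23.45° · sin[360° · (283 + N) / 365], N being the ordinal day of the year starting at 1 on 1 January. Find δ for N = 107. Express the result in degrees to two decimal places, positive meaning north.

360 × (283 + 107) / 365 = 384.658°; sin(384.658°) = 0.4172.
δ = 23.45 × 0.4172 = 9.783° ≈ +9.78°.

+9.78°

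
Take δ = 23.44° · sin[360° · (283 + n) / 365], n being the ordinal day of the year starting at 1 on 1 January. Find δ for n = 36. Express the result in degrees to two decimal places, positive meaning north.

-16.68°

360 × (283 + 36) / 365 = 314.630°; sin(314.630°) = -0.7117.
δ = 23.44 × -0.7117 = -16.682° ≈ -16.68°.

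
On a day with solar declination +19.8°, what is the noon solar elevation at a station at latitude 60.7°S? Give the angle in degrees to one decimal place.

9.5°

At local solar noon the hour angle is zero, so the elevation is 90° − |φ − δ| = 90° − |-60.7° − (19.8°)| = 90° − 80.5° = 9.5°.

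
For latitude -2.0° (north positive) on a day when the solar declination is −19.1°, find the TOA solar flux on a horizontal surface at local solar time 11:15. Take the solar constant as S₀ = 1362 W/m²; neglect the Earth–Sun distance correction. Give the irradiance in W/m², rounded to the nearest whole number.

1277 W/m²

Hour angle H = 15° × (11.25 − 12) = -11.25°.
cos θ_z = sin(-2.0°) sin(-19.1°) + cos(-2.0°) cos(-19.1°) cos(-11.25°) = 0.0114 + 0.9262 = 0.9376.
Top-of-atmosphere irradiance = S₀ cos θ_z = 1362 × 0.9376 = 1277.01 W/m².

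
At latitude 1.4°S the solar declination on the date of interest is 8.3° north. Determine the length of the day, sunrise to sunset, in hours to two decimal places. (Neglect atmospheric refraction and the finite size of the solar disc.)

cos H_s = −tan(-1.4°) · tan(8.3°) = 0.0036, so H_s = arccos(0.0036) = 89.79°.
Day length = 2 H_s / 15° h⁻¹ = 179.58° / 15 = 11.972 h.

11.97 hours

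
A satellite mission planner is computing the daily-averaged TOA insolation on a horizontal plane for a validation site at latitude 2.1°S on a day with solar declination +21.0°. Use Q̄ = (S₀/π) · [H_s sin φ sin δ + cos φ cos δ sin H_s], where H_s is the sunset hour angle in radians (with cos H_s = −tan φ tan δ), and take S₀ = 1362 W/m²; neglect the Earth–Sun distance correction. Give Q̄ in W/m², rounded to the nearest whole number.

−tan φ tan δ = −(-0.0367)(0.3839) = 0.0141; H_s = arccos(0.0141) = 89.19°. In radians, H_s = 1.5567.
H_s sin φ sin δ = 1.5567 × -0.0366 × 0.3584 = -0.0204.
cos φ cos δ sin H_s = 0.9993 × 0.9336 × 0.9999 = 0.9329.
Q̄ = (1362/π) × (-0.0204 + 0.9329) = 433.54 × 0.9125 = 395.61 W/m².

396 W/m²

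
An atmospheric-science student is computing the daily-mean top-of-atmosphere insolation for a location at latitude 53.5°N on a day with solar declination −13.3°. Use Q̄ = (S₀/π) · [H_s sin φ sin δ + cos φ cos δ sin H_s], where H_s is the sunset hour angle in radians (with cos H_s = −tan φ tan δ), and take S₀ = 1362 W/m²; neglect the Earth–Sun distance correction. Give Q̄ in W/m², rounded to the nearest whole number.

138 W/m²

−tan φ tan δ = −(1.3514)(-0.2364) = 0.3195; H_s = arccos(0.3195) = 71.37°. In radians, H_s = 1.2456.
H_s sin φ sin δ = 1.2456 × 0.8039 × -0.2300 = -0.2303.
cos φ cos δ sin H_s = 0.5948 × 0.9732 × 0.9476 = 0.5485.
Q̄ = (1362/π) × (-0.2303 + 0.5485) = 433.54 × 0.3182 = 137.95 W/m².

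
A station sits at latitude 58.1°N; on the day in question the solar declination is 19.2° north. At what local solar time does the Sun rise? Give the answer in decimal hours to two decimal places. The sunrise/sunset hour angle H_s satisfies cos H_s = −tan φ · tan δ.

3.73 h

The sunset hour angle satisfies cos H_s = −tan φ tan δ = -0.5595, giving H_s = 124.02°.
Sunrise is at 12 − H_s/15 = 12 − 8.268 = 3.732 h local solar time.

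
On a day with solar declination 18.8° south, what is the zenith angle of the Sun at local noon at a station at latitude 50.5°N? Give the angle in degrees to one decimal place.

69.3°

At local solar noon the hour angle is zero, so the zenith angle is |φ − δ| = |50.5° − (-18.8°)| = 69.3°.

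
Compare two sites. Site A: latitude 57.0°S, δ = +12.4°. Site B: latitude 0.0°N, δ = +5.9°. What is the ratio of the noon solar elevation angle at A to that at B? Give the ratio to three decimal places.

0.245

A: 90° − |-57.0 − (12.4)| = 20.60°.
B: 90° − |0.0 − (5.9)| = 84.10°.
Ratio A/B = 20.6000 / 84.1000 = 0.2449.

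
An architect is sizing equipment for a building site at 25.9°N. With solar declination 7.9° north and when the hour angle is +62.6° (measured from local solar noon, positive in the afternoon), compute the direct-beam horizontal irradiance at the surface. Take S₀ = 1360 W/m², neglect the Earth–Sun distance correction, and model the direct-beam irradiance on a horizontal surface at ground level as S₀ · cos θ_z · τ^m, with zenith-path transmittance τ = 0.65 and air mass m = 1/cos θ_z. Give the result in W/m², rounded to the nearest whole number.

256 W/m²

cos θ_z = sin φ sin δ + cos φ cos δ cos H = (0.4368)(0.1374) + (0.8996)(0.9905)(0.4602) = 0.4701.
Air mass m = 1/cos θ_z = 1/0.4701 = 2.127; τ^m = 0.65^2.127 = 0.4000.
Surface direct beam = 1360 × 0.4701 × 0.4000 = 255.73 W/m².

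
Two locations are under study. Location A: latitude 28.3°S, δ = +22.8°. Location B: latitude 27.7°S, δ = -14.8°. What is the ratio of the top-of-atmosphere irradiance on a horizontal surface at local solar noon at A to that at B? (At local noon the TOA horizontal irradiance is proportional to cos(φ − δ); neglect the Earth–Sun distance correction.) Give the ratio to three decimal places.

A: cos θ_z = cos(-28.3° − (22.8°)) = 0.6280.
B: cos θ_z = cos(-27.7° − (-14.8°)) = 0.9748.
Ratio A/B = 0.6280 / 0.9748 = 0.6442.

0.644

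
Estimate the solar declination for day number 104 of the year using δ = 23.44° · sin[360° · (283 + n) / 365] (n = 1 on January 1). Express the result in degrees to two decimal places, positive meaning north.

360 × (283 + 104) / 365 = 381.699°; sin(381.699°) = 0.3697.
δ = 23.44 × 0.3697 = 8.666° ≈ +8.67°.

+8.67°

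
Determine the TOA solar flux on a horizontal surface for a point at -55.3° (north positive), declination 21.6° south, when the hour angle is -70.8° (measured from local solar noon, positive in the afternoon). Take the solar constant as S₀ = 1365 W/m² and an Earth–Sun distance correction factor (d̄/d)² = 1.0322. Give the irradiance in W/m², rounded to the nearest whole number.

With φ = -55.3°, δ = -21.6°, H = -70.80°: sin φ sin δ = 0.3027, cos φ cos δ cos H = 0.1741, so cos θ_z = 0.4768.
Top-of-atmosphere irradiance = S₀ (d̄/d)² cos θ_z = 1365 × 1.0322 × 0.4768 = 671.79 W/m².

672 W/m²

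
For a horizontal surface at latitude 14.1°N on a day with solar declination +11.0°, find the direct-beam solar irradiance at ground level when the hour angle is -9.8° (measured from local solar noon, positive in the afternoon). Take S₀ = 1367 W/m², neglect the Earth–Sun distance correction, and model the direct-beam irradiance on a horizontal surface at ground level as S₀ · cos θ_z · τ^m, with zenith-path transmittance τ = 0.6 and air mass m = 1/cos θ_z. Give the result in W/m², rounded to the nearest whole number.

801 W/m²

cos θ_z = sin(14.1°) sin(11.0°) + cos(14.1°) cos(11.0°) cos(-9.80°) = 0.0465 + 0.9382 = 0.9847.
Air mass m = 1/cos θ_z = 1/0.9847 = 1.016; τ^m = 0.6^1.016 = 0.5951.
Surface direct beam = 1367 × 0.9847 × 0.5951 = 801.06 W/m².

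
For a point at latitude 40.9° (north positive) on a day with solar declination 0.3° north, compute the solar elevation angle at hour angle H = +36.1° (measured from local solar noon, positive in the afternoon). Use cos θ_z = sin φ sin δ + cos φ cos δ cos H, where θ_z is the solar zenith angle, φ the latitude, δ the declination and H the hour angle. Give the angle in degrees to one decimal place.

With φ = 40.9°, δ = 0.3°, H = 36.10°: sin φ sin δ = 0.0034, cos φ cos δ cos H = 0.6107, so cos θ_z = 0.6141.
θ_z = arccos(0.6141) = 52.11°, so the elevation is 90° − 52.11° = 37.89°.

37.9°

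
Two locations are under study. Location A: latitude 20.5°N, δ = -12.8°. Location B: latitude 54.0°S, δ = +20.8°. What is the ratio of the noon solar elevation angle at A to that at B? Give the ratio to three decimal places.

A: 90° − |20.5 − (-12.8)| = 56.70°.
B: 90° − |-54.0 − (20.8)| = 15.20°.
Ratio A/B = 56.7000 / 15.2000 = 3.7303.

3.730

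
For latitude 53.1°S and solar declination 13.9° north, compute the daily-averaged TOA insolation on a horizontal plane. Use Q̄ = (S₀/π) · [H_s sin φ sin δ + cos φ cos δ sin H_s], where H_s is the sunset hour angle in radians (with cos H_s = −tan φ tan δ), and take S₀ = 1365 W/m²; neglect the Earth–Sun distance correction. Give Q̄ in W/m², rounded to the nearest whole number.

136 W/m²

The sunset hour angle satisfies cos H_s = −tan φ tan δ = 0.3296, giving H_s = 70.76°. In radians, H_s = 1.2350.
H_s sin φ sin δ = 1.2350 × -0.7997 × 0.2402 = -0.2372.
cos φ cos δ sin H_s = 0.6004 × 0.9707 × 0.9441 = 0.5502.
Q̄ = (1365/π) × (-0.2372 + 0.5502) = 434.49 × 0.3130 = 136.00 W/m².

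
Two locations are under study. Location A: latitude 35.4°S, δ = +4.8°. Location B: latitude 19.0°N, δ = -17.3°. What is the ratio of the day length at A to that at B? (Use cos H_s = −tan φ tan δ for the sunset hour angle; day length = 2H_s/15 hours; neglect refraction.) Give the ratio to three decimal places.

A: H_s = arccos(−tan -35.4° · tan 4.8°) = 86.58°, so 2H_s/15 = 11.5440 h.
B: H_s = arccos(−tan 19.0° · tan -17.3°) = 83.84°, so 2H_s/15 = 11.1787 h.
Ratio A/B = 11.5440 / 11.1787 = 1.0327.

1.033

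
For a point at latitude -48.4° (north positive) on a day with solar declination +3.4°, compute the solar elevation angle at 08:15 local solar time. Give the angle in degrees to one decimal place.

18.9°

Hour angle H = 15° × (8.25 − 12) = -56.25°.
cos θ_z = sin φ sin δ + cos φ cos δ cos H = (-0.7478)(0.0593) + (0.6639)(0.9982)(0.5556) = 0.3239.
θ_z = arccos(0.3239) = 71.10°, so the elevation is 90° − 71.10° = 18.90°.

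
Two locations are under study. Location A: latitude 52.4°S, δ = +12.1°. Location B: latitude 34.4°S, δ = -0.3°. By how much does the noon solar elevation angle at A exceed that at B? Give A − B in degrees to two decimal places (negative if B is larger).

-30.40°

A: 90° − |-52.4 − (12.1)| = 25.50°.
B: 90° − |-34.4 − (-0.3)| = 55.90°.
A − B = 25.50 − 55.90 = -30.40°.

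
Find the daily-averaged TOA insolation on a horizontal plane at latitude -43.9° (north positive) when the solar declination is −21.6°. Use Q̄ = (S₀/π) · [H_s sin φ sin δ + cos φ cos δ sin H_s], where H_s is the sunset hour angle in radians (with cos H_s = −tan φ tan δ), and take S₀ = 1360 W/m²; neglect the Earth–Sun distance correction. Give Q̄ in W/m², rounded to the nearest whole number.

485 W/m²

−tan φ tan δ = −(-0.9623)(-0.3959) = -0.3810; H_s = arccos(-0.3810) = 112.40°. In radians, H_s = 1.9618.
H_s sin φ sin δ = 1.9618 × -0.6934 × -0.3681 = 0.5007.
cos φ cos δ sin H_s = 0.7206 × 0.9298 × 0.9245 = 0.6194.
Q̄ = (1360/π) × (0.5007 + 0.6194) = 432.90 × 1.1201 = 484.89 W/m².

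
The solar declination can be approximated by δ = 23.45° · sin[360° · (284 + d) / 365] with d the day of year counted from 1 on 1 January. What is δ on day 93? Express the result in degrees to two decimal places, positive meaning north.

+4.81°

360 × (284 + 93) / 365 = 371.836°; sin(371.836°) = 0.2051.
δ = 23.45 × 0.2051 = 4.810° ≈ +4.81°.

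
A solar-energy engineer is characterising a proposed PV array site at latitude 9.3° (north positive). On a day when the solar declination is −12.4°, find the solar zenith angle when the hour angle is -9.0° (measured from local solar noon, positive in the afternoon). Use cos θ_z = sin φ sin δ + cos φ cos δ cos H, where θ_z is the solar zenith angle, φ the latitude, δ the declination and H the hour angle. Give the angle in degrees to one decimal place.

cos θ_z = sin(9.3°) sin(-12.4°) + cos(9.3°) cos(-12.4°) cos(-9.00°) = -0.0347 + 0.9520 = 0.9173.
θ_z = arccos(0.9173) = 23.47°.

23.5°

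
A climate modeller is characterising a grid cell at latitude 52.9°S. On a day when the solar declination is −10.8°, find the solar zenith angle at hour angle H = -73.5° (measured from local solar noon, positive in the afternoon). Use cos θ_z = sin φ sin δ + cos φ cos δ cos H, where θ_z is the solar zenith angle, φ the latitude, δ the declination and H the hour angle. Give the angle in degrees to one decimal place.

71.5°

With φ = -52.9°, δ = -10.8°, H = -73.50°: sin φ sin δ = 0.1495, cos φ cos δ cos H = 0.1683, so cos θ_z = 0.3178.
θ_z = arccos(0.3178) = 71.47°.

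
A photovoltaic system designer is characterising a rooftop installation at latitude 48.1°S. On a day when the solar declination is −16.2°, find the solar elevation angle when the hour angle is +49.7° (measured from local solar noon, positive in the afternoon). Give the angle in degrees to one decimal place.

With φ = -48.1°, δ = -16.2°, H = 49.70°: sin φ sin δ = 0.2077, cos φ cos δ cos H = 0.4148, so cos θ_z = 0.6225.
θ_z = arccos(0.6225) = 51.50°, so the elevation is 90° − 51.50° = 38.50°.

38.5°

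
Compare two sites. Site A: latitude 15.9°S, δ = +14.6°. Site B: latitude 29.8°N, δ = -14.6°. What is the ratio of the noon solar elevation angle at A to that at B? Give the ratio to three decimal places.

1.305

A: 90° − |-15.9 − (14.6)| = 59.50°.
B: 90° − |29.8 − (-14.6)| = 45.60°.
Ratio A/B = 59.5000 / 45.6000 = 1.3048.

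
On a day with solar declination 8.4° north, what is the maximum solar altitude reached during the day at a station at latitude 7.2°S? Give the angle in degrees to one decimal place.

74.4°

At local solar noon the hour angle is zero, so the elevation is 90° − |φ − δ| = 90° − |-7.2° − (8.4°)| = 90° − 15.6° = 74.4°.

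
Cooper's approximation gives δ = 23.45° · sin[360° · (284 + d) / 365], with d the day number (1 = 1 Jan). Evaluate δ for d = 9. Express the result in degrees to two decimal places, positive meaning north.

-22.17°

360 × (284 + 9) / 365 = 288.986°; sin(288.986°) = -0.9456.
δ = 23.45 × -0.9456 = -22.174° ≈ -22.17°.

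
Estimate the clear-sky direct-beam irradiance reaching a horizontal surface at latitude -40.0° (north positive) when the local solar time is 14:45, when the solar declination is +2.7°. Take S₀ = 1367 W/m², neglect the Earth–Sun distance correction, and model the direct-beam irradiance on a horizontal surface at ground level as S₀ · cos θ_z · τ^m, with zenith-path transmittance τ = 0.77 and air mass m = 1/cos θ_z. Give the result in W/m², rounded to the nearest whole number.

Hour angle H = 15° × (14.75 − 12) = 41.25°.
cos θ_z = sin(-40.0°) sin(2.7°) + cos(-40.0°) cos(2.7°) cos(41.25°) = -0.0303 + 0.5753 = 0.5450.
Air mass m = 1/cos θ_z = 1/0.5450 = 1.835; τ^m = 0.77^1.835 = 0.6190.
Surface direct beam = 1367 × 0.5450 × 0.6190 = 461.16 W/m².

461 W/m²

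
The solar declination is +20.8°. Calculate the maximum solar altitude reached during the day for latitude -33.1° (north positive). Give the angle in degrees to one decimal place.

36.1°

At local solar noon the hour angle is zero, so the elevation is 90° − |φ − δ| = 90° − |-33.1° − (20.8°)| = 90° − 53.9° = 36.1°.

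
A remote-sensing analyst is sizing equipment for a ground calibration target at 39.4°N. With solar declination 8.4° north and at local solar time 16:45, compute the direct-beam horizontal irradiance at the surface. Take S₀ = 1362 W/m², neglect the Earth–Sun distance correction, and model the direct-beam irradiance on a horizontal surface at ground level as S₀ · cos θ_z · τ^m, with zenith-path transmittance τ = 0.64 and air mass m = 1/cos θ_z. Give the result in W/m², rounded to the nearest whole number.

123 W/m²

Hour angle H = 15° × (16.75 − 12) = 71.25°.
cos θ_z = sin(39.4°) sin(8.4°) + cos(39.4°) cos(8.4°) cos(71.25°) = 0.0927 + 0.2457 = 0.3384.
Air mass m = 1/cos θ_z = 1/0.3384 = 2.955; τ^m = 0.64^2.955 = 0.2675.
Surface direct beam = 1362 × 0.3384 × 0.2675 = 123.29 W/m².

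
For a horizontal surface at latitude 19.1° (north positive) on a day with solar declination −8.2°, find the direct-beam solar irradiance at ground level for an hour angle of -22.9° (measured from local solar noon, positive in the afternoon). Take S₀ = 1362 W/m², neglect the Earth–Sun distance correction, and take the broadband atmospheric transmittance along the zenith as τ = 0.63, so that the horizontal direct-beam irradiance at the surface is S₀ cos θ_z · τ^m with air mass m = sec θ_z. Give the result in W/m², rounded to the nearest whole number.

630 W/m²

With φ = 19.1°, δ = -8.2°, H = -22.90°: sin φ sin δ = -0.0467, cos φ cos δ cos H = 0.8616, so cos θ_z = 0.8149.
Air mass m = 1/cos θ_z = 1/0.8149 = 1.227; τ^m = 0.63^1.227 = 0.5673.
Surface direct beam = 1362 × 0.8149 × 0.5673 = 629.64 W/m².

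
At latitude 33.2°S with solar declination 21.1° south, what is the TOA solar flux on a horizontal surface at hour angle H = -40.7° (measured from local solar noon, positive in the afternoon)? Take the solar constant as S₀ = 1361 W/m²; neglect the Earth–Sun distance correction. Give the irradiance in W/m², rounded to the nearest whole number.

cos θ_z = sin φ sin δ + cos φ cos δ cos H = (-0.5476)(-0.3600) + (0.8368)(0.9330)(0.7581) = 0.7890.
Top-of-atmosphere irradiance = S₀ cos θ_z = 1361 × 0.7890 = 1073.83 W/m².

1074 W/m²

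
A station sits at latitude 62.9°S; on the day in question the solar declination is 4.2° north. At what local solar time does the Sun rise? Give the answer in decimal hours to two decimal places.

−tan φ tan δ = −(-1.9542)(0.0734) = 0.1434; H_s = arccos(0.1434) = 81.76°.
Sunrise is at 12 − H_s/15 = 12 − 5.451 = 6.549 h local solar time.

6.55 h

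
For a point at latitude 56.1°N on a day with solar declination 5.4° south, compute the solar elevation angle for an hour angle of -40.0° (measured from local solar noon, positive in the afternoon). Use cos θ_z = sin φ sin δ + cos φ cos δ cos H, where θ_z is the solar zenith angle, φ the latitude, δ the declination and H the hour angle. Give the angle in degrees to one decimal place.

cos θ_z = sin(56.1°) sin(-5.4°) + cos(56.1°) cos(-5.4°) cos(-40.00°) = -0.0781 + 0.4254 = 0.3473.
θ_z = arccos(0.3473) = 69.68°, so the elevation is 90° − 69.68° = 20.32°.

20.3°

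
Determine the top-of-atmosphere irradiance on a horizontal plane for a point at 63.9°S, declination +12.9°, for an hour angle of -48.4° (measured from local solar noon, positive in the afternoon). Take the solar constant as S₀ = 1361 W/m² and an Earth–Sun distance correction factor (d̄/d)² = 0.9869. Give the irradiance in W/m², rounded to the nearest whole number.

With φ = -63.9°, δ = 12.9°, H = -48.40°: sin φ sin δ = -0.2005, cos φ cos δ cos H = 0.2847, so cos θ_z = 0.0842.
Top-of-atmosphere irradiance = S₀ (d̄/d)² cos θ_z = 1361 × 0.9869 × 0.0842 = 113.09 W/m².

113 W/m²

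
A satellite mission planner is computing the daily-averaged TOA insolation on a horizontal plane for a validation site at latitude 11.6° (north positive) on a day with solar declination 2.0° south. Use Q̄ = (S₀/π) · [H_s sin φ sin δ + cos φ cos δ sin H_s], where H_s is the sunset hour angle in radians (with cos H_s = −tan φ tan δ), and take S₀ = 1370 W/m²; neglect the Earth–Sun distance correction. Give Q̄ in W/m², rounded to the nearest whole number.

−tan φ tan δ = −(0.2053)(-0.0349) = 0.0072; H_s = arccos(0.0072) = 89.59°. In radians, H_s = 1.5636.
H_s sin φ sin δ = 1.5636 × 0.2011 × -0.0349 = -0.0110.
cos φ cos δ sin H_s = 0.9796 × 0.9994 × 1.0000 = 0.9790.
Q̄ = (1370/π) × (-0.0110 + 0.9790) = 436.08 × 0.9680 = 422.13 W/m².

422 W/m²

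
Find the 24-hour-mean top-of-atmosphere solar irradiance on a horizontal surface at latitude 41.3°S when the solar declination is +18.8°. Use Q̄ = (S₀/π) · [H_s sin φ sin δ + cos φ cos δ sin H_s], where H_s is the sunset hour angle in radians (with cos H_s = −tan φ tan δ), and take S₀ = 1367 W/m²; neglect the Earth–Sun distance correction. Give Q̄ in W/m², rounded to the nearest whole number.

178 W/m²

The sunset hour angle satisfies cos H_s = −tan φ tan δ = 0.2991, giving H_s = 72.60°. In radians, H_s = 1.2671.
H_s sin φ sin δ = 1.2671 × -0.6600 × 0.3223 = -0.2695.
cos φ cos δ sin H_s = 0.7513 × 0.9466 × 0.9542 = 0.6786.
Q̄ = (1367/π) × (-0.2695 + 0.6786) = 435.13 × 0.4091 = 178.01 W/m².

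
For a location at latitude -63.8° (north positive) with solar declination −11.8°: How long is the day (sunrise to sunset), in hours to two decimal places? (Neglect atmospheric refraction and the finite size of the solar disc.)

15.35 hours

cos H_s = −tan(-63.8°) · tan(-11.8°) = -0.4246, so H_s = arccos(-0.4246) = 115.13°.
Day length = 2 H_s / 15° h⁻¹ = 230.26° / 15 = 15.351 h.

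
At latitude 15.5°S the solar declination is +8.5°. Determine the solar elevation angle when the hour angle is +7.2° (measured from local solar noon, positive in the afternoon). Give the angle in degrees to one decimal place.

65.0°

cos θ_z = sin(-15.5°) sin(8.5°) + cos(-15.5°) cos(8.5°) cos(7.20°) = -0.0395 + 0.9455 = 0.9060.
θ_z = arccos(0.9060) = 25.04°, so the elevation is 90° − 25.04° = 64.96°.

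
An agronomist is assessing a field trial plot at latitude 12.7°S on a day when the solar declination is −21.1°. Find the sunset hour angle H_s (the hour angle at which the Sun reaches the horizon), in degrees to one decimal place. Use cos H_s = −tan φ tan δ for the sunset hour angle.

cos H_s = −tan(-12.7°) · tan(-21.1°) = -0.0870, so H_s = arccos(-0.0870) = 94.99°.

95.0°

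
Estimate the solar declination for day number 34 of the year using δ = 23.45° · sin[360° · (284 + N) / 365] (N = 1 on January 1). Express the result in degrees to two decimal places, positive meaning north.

360 × (284 + 34) / 365 = 313.644°; sin(313.644°) = -0.7236.
δ = 23.45 × -0.7236 = -16.968° ≈ -16.97°.

-16.97°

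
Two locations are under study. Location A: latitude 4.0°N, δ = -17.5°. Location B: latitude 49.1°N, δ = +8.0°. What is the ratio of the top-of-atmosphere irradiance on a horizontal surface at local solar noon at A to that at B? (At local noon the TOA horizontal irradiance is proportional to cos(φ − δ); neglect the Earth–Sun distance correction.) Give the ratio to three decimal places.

A: cos θ_z = cos(4.0° − (-17.5°)) = 0.9304.
B: cos θ_z = cos(49.1° − (8.0°)) = 0.7536.
Ratio A/B = 0.9304 / 0.7536 = 1.2346.

1.235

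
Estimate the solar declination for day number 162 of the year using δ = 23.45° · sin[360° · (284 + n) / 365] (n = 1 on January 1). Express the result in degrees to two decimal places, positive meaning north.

+23.09°

360 × (284 + 162) / 365 = 439.890°; sin(439.890°) = 0.9845.
δ = 23.45 × 0.9845 = 23.087° ≈ +23.09°.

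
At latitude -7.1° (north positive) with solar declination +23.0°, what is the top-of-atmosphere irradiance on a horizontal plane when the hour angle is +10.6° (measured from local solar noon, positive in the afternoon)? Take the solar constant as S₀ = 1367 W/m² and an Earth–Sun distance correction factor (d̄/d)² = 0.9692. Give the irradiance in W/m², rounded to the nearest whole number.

With φ = -7.1°, δ = 23.0°, H = 10.60°: sin φ sin δ = -0.0483, cos φ cos δ cos H = 0.8979, so cos θ_z = 0.8496.
Top-of-atmosphere irradiance = S₀ (d̄/d)² cos θ_z = 1367 × 0.9692 × 0.8496 = 1125.63 W/m².

1126 W/m²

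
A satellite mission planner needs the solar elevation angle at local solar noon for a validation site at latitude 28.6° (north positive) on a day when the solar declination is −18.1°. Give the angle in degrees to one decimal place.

At local solar noon the hour angle is zero, so the elevation is 90° − |φ − δ| = 90° − |28.6° − (-18.1°)| = 90° − 46.7° = 43.3°.

43.3°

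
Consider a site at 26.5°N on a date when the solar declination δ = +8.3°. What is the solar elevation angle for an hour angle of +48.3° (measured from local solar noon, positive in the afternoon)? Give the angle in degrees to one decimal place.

40.8°

cos θ_z = sin φ sin δ + cos φ cos δ cos H = (0.4462)(0.1444) + (0.8949)(0.9895)(0.6652) = 0.6535.
θ_z = arccos(0.6535) = 49.19°, so the elevation is 90° − 49.19° = 40.81°.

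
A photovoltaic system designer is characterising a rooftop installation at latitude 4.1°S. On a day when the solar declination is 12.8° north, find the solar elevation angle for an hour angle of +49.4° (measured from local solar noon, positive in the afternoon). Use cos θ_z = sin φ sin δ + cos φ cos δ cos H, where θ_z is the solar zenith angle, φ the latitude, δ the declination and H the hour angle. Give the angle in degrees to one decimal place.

38.1°

cos θ_z = sin(-4.1°) sin(12.8°) + cos(-4.1°) cos(12.8°) cos(49.40°) = -0.0158 + 0.6330 = 0.6172.
θ_z = arccos(0.6172) = 51.89°, so the elevation is 90° − 51.89° = 38.11°.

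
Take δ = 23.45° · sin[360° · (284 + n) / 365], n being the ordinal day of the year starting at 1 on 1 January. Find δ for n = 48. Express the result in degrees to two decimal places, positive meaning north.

-12.62°

360 × (284 + 48) / 365 = 327.452°; sin(327.452°) = -0.5380.
δ = 23.45 × -0.5380 = -12.616° ≈ -12.62°.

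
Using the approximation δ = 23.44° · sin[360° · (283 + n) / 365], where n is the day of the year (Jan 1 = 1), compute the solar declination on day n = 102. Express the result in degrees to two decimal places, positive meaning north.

+7.91°

360 × (283 + 102) / 365 = 379.726°; sin(379.726°) = 0.3375.
δ = 23.44 × 0.3375 = 7.911° ≈ +7.91°.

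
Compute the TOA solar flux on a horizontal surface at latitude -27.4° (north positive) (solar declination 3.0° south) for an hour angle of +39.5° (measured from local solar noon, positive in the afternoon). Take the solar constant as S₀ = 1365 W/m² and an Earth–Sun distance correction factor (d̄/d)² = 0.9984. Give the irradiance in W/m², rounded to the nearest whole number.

965 W/m²

cos θ_z = sin φ sin δ + cos φ cos δ cos H = (-0.4602)(-0.0523) + (0.8878)(0.9986)(0.7716) = 0.7081.
Top-of-atmosphere irradiance = S₀ (d̄/d)² cos θ_z = 1365 × 0.9984 × 0.7081 = 965.01 W/m².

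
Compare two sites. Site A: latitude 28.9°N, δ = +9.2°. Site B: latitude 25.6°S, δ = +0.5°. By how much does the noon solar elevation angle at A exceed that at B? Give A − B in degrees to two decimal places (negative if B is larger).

A: 90° − |28.9 − (9.2)| = 70.30°.
B: 90° − |-25.6 − (0.5)| = 63.90°.
A − B = 70.30 − 63.90 = 6.40°.

+6.40°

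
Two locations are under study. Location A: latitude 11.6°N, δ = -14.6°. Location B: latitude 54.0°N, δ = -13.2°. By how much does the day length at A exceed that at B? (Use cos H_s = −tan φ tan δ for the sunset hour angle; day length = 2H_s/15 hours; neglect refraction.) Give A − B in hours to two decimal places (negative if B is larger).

+2.10 h

A: H_s = arccos(−tan 11.6° · tan -14.6°) = 86.93°, so 2H_s/15 = 11.5907 h.
B: H_s = arccos(−tan 54.0° · tan -13.2°) = 71.17°, so 2H_s/15 = 9.4893 h.
A − B = 11.5907 − 9.4893 = 2.1014 h.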